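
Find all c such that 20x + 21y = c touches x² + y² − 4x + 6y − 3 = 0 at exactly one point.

c = −139 or c = 93

For a tangent, require d(centre, line) = r = 4.
|20·2 + 21·(−3) − c| / √841 = 4
|c − (−23)| = 4·29, so c = 93 or c = −139.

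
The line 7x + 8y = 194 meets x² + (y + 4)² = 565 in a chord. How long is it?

Centre (0, −4), r² = 565. Perpendicular distance d from centre to line = |−226| / √113 = 226/√113.
Half the chord is √(r² − d²) = √(113), so the full chord is 2√113.

2√113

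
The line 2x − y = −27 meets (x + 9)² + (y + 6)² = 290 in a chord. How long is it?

14√5

Centre (−9, −6), r² = 290. Perpendicular distance d from centre to line = |15| / √5 = 15/√5.
Chord = 2√(r² − d²) = 2·√(245) = 14√5.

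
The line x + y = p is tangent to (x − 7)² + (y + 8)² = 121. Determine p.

p = −1 ± 11√2

For a tangent, require d(centre, line) = r = 11.
|1·7 + 1·(−8) − p| / √2 = 11
|p − (−1)| = 11√2.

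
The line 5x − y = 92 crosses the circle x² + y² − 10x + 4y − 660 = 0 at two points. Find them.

(13, −27) and (22, 18)

Substitute y = 5x − 92:
26x² − 910x + 7436 = 0  ⟹  x² − 35x + 286 = 0
x = 22 or x = 13, giving (22, 18) and (13, −27).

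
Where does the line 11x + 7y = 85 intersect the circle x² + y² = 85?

Express y = (85 − 11x)/7 and substitute into the circle:
170x² − 1870x + 3060 = 0  ⟹  x² − 11x + 18 = 0
x = 9 or x = 2, giving (9, −2) and (2, 9).

(2, 9) and (9, −2)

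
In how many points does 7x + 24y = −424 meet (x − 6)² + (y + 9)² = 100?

Substituting the line into the circle gives 625x² − 4000x + 6400 = 0.
Discriminant = (−4000)² − 4·625·(6400) = 0.
A repeated root: the line is tangent.

1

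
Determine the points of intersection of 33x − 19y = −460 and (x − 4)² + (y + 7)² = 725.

(−22, −14) and (−3, 19)

From the line, y = (460 + 33x)/19. Substituting:
1450x² + 36250x + 95700 = 0  ⟹  x² + 25x + 66 = 0
x = −3 or x = −22, giving (−3, 19) and (−22, −14).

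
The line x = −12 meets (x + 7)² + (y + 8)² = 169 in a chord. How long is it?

24

The line gives x = −12. Substituting into the circle:
y² + 16y − 80 = 0
y = 4 or y = −20, giving (−12, 4) and (−12, −20).
Chord length = distance between (−12, 4) and (−12, −20) = √576 = 24.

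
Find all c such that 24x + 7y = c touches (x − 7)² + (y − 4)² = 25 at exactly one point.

The line touches the circle iff its distance from (7, 4) is 5:
|24·7 + 7·4 − c| / √625 = 5
|c − (196)| = 5·25, so c = 321 or c = 71.

c = 71 or c = 321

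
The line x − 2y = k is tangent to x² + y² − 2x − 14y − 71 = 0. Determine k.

For a tangent, require d(centre, line) = r = 11.
|1·1 − 2·7 − k| / √5 = 11
|k − (−13)| = 11√5.

k = −13 ± 11√5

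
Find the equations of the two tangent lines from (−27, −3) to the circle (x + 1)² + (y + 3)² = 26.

A line y − (−3) = m(x − (−27)) is tangent when its distance from (−1, −3) is √26:
[m·(26) − (0)]² = 26(m² + 1)
25m² − 1 = 0, so m = −1/5 or m = 1/5.
With m = −1/5: x + 5y = −42. With m = 1/5: x − 5y = −12.

x + 5y = −42 and x − 5y = −12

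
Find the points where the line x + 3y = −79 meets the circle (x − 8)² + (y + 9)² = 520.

Express y = (−79 − x)/3 and substitute into the circle:
10x² − 40x − 1400 = 0  ⟹  x² − 4x − 140 = 0
x = 14 or x = −10, giving (14, −31) and (−10, −23).

(−10, −23) and (14, −31)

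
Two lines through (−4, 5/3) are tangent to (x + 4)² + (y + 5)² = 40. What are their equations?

x + 3y = 1 and x − 3y = −9

A line y − (5/3) = m(x − (−4)) is tangent when its distance from (−4, −5) is 2√10:
[m·(0) − (−20/3)]² = 40(m² + 1)
9m² − 1 = 0, so m = −1/3 or m = 1/3.
With m = −1/3: x + 3y = 1. With m = 1/3: x − 3y = −9.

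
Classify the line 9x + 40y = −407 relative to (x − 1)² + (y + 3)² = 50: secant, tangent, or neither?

d² = (9·1 + 40·(−3) − (−407))²/1681 = 87616/1681; r² = 50.
Since d² > r², the line lies outside the circle.

neither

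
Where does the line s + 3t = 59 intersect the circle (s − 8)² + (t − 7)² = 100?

From the line, t = (59 − s)/3. Substituting:
10s² − 220s + 1120 = 0  ⟹  s² − 22s + 112 = 0
s = 14 or s = 8, giving (14, 15) and (8, 17).

(8, 17) and (14, 15)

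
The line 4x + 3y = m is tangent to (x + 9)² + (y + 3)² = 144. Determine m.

Tangency holds when the distance from the centre (−9, −3) to the line equals the radius 12:
|4·(−9) + 3·(−3) − m| / √25 = 12
|m − (−45)| = 12·5, so m = 15 or m = −105.

m = −105 or m = 15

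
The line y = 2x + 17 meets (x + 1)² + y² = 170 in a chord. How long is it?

10√5

Centre (−1, 0), r² = 170. Perpendicular distance d from centre to line = |15| / √5 = 15/√5.
Half the chord is √(r² − d²) = √(125), so the full chord is 10√5.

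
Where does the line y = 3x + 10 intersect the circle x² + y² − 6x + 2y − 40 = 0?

(−4, −2) and (−2, 4)

Substitute y = 3x + 10:
10x² + 60x + 80 = 0  ⟹  x² + 6x + 8 = 0
x = −2 or x = −4, giving (−2, 4) and (−4, −2).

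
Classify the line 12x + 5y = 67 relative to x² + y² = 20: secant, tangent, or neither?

Substituting the line into the circle gives 169x² − 1608x + 3989 = 0.
Discriminant = (−1608)² − 4·169·(3989) = −110900 < 0.
No real roots: the line does not meet the circle.

neither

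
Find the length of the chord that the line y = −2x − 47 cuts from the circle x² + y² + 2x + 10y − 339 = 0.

Substitute y = −2x − 47:
5x² + 170x + 1400 = 0  ⟹  x² + 34x + 280 = 0
x = −14 or x = −20, giving (−14, −19) and (−20, −7).
Chord length = distance between (−14, −19) and (−20, −7) = √180 = 6√5.

6√5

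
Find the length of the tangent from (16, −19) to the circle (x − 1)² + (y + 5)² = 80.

The centre is (1, −5) and r = 4√5. The square of the distance from P to the centre is 225 + 196 = 421.
By the tangent–radius right angle, tangent length = √(|PO|² − r²) = √341.

√341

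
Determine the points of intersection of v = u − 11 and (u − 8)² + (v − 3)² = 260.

Substitute v = u − 11:
2u² − 44u = 0  ⟹  u² − 22u = 0
u = 22 or u = 0, giving (22, 11) and (0, −11).

(0, −11) and (22, 11)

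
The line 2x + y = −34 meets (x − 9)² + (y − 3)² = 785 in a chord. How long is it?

The distance from (9, 3) to the line is 55/√5, and r² = 785.
Half the chord is √(r² − d²) = √(180), so the full chord is 12√5.

12√5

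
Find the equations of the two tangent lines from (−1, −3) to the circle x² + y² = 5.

2x + y = −5 and x − 2y = 5

A line y − (−3) = m(x − (−1)) is tangent when its distance from (0, 0) is √5:
[m·(1) − (3)]² = 5(m² + 1)
2m² + 3m − 2 = 0, so m = −2 or m = 1/2.
With m = −2: 2x + y = −5. With m = 1/2: x − 2y = 5.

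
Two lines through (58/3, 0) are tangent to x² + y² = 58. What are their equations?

A line y − (0) = m(x − (58/3)) is tangent when its distance from (0, 0) is √58:
(−58/3m − (0))² = 58(m² + 1)
49m² − 9 = 0, so m = 3/7 or m = −3/7.
Through (58/3, 0) these give 3x − 7y = 58 and 3x + 7y = 58.

3x − 7y = 58 and 3x + 7y = 58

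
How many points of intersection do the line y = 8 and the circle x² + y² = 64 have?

1

Centre (0, 0), r² = 64. Distance² from centre to line = (−8)² = 64.
Since d² = r², the line is tangent.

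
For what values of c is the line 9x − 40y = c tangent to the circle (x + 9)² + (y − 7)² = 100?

c = −771 or c = 49

The line touches the circle iff its distance from (−9, 7) is 10:
|9·(−9) − 40·7 − c| / √1681 = 10
|c − (−361)| = 10·41, so c = 49 or c = −771.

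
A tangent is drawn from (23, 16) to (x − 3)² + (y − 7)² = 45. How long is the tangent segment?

The centre is (3, 7) and r = 3√5. The square of the distance from P to the centre is 400 + 81 = 481.
By the tangent–radius right angle, tangent length = √(|PO|² − r²) = √436 = 2√109.

2√109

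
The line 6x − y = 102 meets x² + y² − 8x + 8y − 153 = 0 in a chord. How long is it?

Substitute y = 6x − 102:
37x² − 1184x + 9435 = 0  ⟹  x² − 32x + 255 = 0
x = 17 or x = 15, giving (17, 0) and (15, −12).
Chord length = distance between (17, 0) and (15, −12) = √148 = 2√37.

2√37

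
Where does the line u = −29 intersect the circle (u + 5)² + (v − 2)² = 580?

The line gives u = −29. Substituting into the circle:
v² − 4v = 0
v = 4 or v = 0, giving (−29, 4) and (−29, 0).

(−29, 0) and (−29, 4)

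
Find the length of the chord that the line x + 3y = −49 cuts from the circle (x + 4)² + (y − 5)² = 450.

From the line, y = (−49 − x)/3. Substituting:
10x² + 200x + 190 = 0  ⟹  x² + 20x + 19 = 0
x = −1 or x = −19, giving (−1, −16) and (−19, −10).
Chord length = distance between (−1, −16) and (−19, −10) = √360 = 6√10.

6√10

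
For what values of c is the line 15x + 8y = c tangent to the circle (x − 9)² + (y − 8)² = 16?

The line touches the circle iff its distance from (9, 8) is 4:
|15·9 + 8·8 − c| / √289 = 4
|c − (199)| = 4·17, so c = 267 or c = 131.

c = 131 or c = 267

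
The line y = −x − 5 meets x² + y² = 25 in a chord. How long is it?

Substitute y = −x − 5:
2x² + 10x = 0  ⟹  x² + 5x = 0
x = 0 or x = −5, giving (0, −5) and (−5, 0).
|(0, −5) − (−5, 0)| = √((5)² + (−5)²) = 5√2.

5√2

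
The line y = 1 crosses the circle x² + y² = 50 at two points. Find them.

Express y = 1 and substitute into the circle:
x² − 49 = 0
x = 7 or x = −7, giving (7, 1) and (−7, 1).

(−7, 1) and (7, 1)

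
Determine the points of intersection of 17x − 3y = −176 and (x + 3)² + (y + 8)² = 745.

(−16, −32) and (−7, 19)

From the line, y = (176 + 17x)/3. Substituting:
298x² + 6854x + 33376 = 0  ⟹  x² + 23x + 112 = 0
x = −7 or x = −16, giving (−7, 19) and (−16, −32).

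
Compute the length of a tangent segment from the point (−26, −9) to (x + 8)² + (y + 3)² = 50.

The centre is (−8, −3) and r = 5√2. The square of the distance from P to the centre is 324 + 36 = 360.
Power of the point: PT² = |PO|² − r² = 310, so PT = √310.

√310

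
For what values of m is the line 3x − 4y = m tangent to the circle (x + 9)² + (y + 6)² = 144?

m = −63 or m = 57

For a tangent, require d(centre, line) = r = 12.
|3·(−9) − 4·(−6) − m| / √25 = 12
|m − (−3)| = 12·5, so m = 57 or m = −63.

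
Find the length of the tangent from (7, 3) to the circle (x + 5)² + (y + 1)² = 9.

√151

Centre (−5, −1), r² = 9. |PO|² = (12)² + (4)² = 160.
Power of the point: PT² = |PO|² − r² = 151, so PT = √151.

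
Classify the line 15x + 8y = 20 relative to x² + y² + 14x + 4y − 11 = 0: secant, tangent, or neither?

neither

Substituting the line into the circle gives 289x² − 184x + 336 = 0.
Discriminant = (−184)² − 4·289·(336) = −354560 < 0.
No real roots: the line does not meet the circle.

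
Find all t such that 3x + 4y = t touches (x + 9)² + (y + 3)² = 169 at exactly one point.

Tangency holds when the distance from the centre (−9, −3) to the line equals the radius 13:
|3·(−9) + 4·(−3) − t| / √25 = 13
|t − (−39)| = 13·5, so t = 26 or t = −104.

t = −104 or t = 26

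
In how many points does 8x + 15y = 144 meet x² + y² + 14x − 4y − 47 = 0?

Substituting the line into the circle gives 289x² + 1326x + 1521 = 0.
Δ = 1758276 − 1758276 = 0.
A repeated root: the line is tangent.

1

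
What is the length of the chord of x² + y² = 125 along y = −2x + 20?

The distance from (0, 0) to the line is 20/√5, and r² = 125.
Half the chord is √(r² − d²) = √(45), so the full chord is 6√5.

6√5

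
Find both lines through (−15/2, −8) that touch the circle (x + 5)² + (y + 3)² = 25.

y = −8 and 4x + 3y = −54

Let a tangent through (−15/2, −8) have slope m. Its distance from (−5, −3) must equal 5:
(5/2m − (5))² = 25(m² + 1)
3m² + 4m = 0, so m = 0 or m = −4/3.
Through (−15/2, −8) these give y = −8 and 4x + 3y = −54.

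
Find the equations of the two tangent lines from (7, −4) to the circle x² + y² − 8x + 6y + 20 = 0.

x − 2y = 15 and 2x + y = 10

Write the tangent as mx − y + (−4 − m·(7)) = 0 and set its distance from the centre to √5:
(−3m − (1))² = 5(m² + 1)
2m² + 3m − 2 = 0, so m = 1/2 or m = −2.
Through (7, −4) these give x − 2y = 15 and 2x + y = 10.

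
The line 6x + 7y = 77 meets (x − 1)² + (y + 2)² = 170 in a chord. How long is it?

Centre (1, −2), r² = 170. Perpendicular distance d from centre to line = |−85| / √85 = 85/√85.
Half the chord is √(r² − d²) = √(85), so the full chord is 2√85.

2√85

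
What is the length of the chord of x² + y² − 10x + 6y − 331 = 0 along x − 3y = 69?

Centre (5, −3), r² = 365. Perpendicular distance d from centre to line = |−55| / √10 = 55/√10.
Half the chord is √(r² − d²) = √(125/2), so the full chord is 5√10.

5√10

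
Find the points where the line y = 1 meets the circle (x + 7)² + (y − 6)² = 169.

From the line, y = 1. Substituting:
x² + 14x − 95 = 0
x = 5 or x = −19, giving (5, 1) and (−19, 1).

(−19, 1) and (5, 1)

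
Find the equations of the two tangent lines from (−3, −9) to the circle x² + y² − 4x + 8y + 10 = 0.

A line y − (−9) = m(x − (−3)) is tangent when its distance from (2, −4) is √10:
(5m − (5))² = 10(m² + 1)
3m² − 10m + 3 = 0, so m = 1/3 or m = 3.
With m = 1/3: x − 3y = 24. With m = 3: 3x − y = 0.

x − 3y = 24 and 3x − y = 0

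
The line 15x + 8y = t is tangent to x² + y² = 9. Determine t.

t = −51 or t = 51

The line touches the circle iff its distance from (0, 0) is 3:
|15·0 + 8·0 − t| / √289 = 3
|t| = 3·17, so t = 51 or t = −51.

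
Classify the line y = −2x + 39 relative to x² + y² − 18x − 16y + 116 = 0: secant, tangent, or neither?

neither

Centre (9, 8), r² = 29. Distance² from centre to line = (−13)²/5 = 169/5.
Since d² > r², the line lies outside the circle.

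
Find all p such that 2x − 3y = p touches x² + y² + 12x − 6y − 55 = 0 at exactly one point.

For a tangent, require d(centre, line) = r = 10.
|2·(−6) − 3·3 − p| / √13 = 10
|p − (−21)| = 10√13.

p = −21 ± 10√13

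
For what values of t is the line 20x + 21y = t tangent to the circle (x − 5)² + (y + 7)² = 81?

Tangency holds when the distance from the centre (5, −7) to the line equals the radius 9:
|20·5 + 21·(−7) − t| / √841 = 9
|t − (−47)| = 9·29, so t = 214 or t = −308.

t = −308 or t = 214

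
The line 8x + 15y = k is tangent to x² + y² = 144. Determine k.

k = −204 or k = 204

Tangency holds when the distance from the centre (0, 0) to the line equals the radius 12:
|8·0 + 15·0 − k| / √289 = 12
|k| = 12·17, so k = 204 or k = −204.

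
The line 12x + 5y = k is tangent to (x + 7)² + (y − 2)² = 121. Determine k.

k = −217 or k = 69

Tangency holds when the distance from the centre (−7, 2) to the line equals the radius 11:
|12·(−7) + 5·2 − k| / √169 = 11
|k − (−74)| = 11·13, so k = 69 or k = −217.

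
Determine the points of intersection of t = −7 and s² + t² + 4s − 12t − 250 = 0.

Substitute t = −7:
s² + 4s − 117 = 0
s = 9 or s = −13, giving (9, −7) and (−13, −7).

(−13, −7) and (9, −7)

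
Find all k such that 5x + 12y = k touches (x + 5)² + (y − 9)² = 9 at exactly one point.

k = 44 or k = 122

The line touches the circle iff its distance from (−5, 9) is 3:
|5·(−5) + 12·9 − k| / √169 = 3
|k − (83)| = 3·13, so k = 122 or k = 44.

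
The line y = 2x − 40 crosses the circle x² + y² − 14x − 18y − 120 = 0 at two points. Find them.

Express y = 2x − 40 and substitute into the circle:
5x² − 210x + 2200 = 0  ⟹  x² − 42x + 440 = 0
x = 22 or x = 20, giving (22, 4) and (20, 0).

(20, 0) and (22, 4)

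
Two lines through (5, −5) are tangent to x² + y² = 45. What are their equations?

Let a tangent through (5, −5) have slope m. Its distance from (0, 0) must equal 3√5:
(−5m − (5))² = 45(m² + 1)
2m² − 5m + 2 = 0, so m = 1/2 or m = 2.
With m = 1/2: x − 2y = 15. With m = 2: 2x − y = 15.

x − 2y = 15 and 2x − y = 15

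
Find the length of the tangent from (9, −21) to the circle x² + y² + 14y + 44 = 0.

4√17

The centre is (0, −7) and r = √5. The square of the distance from P to the centre is 81 + 196 = 277.
Power of the point: PT² = |PO|² − r² = 272, so PT = 4√17.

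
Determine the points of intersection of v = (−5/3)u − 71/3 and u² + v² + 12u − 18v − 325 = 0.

From the line, v = (−71 − 5u)/3. Substituting:
34u² + 1088u + 5950 = 0  ⟹  u² + 32u + 175 = 0
u = −7 or u = −25, giving (−7, −12) and (−25, 18).

(−25, 18) and (−7, −12)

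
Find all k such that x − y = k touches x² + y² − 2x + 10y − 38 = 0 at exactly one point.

k = 6 ± 8√2

For a tangent, require d(centre, line) = r = 8.
|1·1 − 1·(−5) − k| / √2 = 8
|k − (6)| = 8√2.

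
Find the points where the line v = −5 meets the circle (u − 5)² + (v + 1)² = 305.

Express v = −5 and substitute into the circle:
u² − 10u − 264 = 0
u = 22 or u = −12, giving (22, −5) and (−12, −5).

(−12, −5) and (22, −5)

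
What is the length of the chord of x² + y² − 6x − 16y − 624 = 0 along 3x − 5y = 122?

The distance from (3, 8) to the line is 153/√34, and r² = 697.
Chord = 2√(r² − d²) = 2·√(17/2) = √34.

√34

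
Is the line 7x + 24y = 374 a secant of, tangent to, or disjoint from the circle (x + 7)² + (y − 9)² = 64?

Substituting the line into the circle gives 625x² + 5852x + 16324 = 0.
Δ = 34245904 − 40810000 = −6564096.
No real roots: the line does not meet the circle.

disjoint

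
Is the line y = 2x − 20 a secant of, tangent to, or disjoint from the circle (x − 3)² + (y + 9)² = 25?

d² = (2·3 − 1·(−9) − (20))²/5 = 5; r² = 25.
Since d² < r², the line cuts the circle twice.

secant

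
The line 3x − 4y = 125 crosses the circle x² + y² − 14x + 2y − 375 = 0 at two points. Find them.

(15, −20) and (23, −14)

Substitute y = (−125 + 3x)/4:
25x² − 950x + 8625 = 0  ⟹  x² − 38x + 345 = 0
x = 23 or x = 15, giving (23, −14) and (15, −20).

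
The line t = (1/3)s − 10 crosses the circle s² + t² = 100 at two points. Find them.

(0, −10) and (6, −8)

Express t = (−30 + s)/3 and substitute into the circle:
10s² − 60s = 0  ⟹  s² − 6s = 0
s = 6 or s = 0, giving (6, −8) and (0, −10).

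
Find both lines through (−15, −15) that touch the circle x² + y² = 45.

A line y − (−15) = m(x − (−15)) is tangent when its distance from (0, 0) is 3√5:
[m·(15) − (15)]² = 45(m² + 1)
2m² − 5m + 2 = 0, so m = 1/2 or m = 2.
Through (−15, −15) these give x − 2y = 15 and 2x − y = −15.

x − 2y = 15 and 2x − y = −15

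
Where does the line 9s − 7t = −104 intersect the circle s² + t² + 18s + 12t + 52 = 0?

From the line, t = (104 + 9s)/7. Substituting:
130s² + 3510s + 22100 = 0  ⟹  s² + 27s + 170 = 0
s = −10 or s = −17, giving (−10, 2) and (−17, −7).

(−17, −7) and (−10, 2)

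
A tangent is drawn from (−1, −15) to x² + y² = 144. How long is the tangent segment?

√82

Centre (0, 0), r² = 144. |PO|² = (−1)² + (−15)² = 226.
The tangent meets the radius at right angles, so tangent² = |PO|² − r² = 226 − 144 = 82.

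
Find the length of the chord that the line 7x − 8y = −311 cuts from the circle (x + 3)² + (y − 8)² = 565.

Centre (−3, 8), r² = 565. Perpendicular distance d from centre to line = |226| / √113 = 226/√113.
Half the chord is √(r² − d²) = √(113), so the full chord is 2√113.

2√113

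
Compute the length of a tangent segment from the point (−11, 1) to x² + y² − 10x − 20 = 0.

2√53

Centre (5, 0), r² = 45. |PO|² = (−16)² + (1)² = 257.
By the tangent–radius right angle, tangent length = √(|PO|² − r²) = √212 = 2√53.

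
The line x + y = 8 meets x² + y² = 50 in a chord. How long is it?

6√2

The distance from (0, 0) to the line is 8/√2, and r² = 50.
Half the chord is √(r² − d²) = √(18), so the full chord is 6√2.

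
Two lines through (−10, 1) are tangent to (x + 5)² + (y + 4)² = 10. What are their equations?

Write the tangent as mx − y + (1 − m·(−10)) = 0 and set its distance from the centre to √10:
[m·(5) − (−5)]² = 10(m² + 1)
3m² + 10m + 3 = 0, so m = −3 or m = −1/3.
With m = −3: 3x + y = −29. With m = −1/3: x + 3y = −7.

3x + y = −29 and x + 3y = −7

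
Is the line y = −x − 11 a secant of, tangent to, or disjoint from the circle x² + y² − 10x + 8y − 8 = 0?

disjoint

Substituting the line into the circle gives 2x² + 4x + 25 = 0.
Discriminant = (4)² − 4·2·(25) = −184 < 0.
No real roots: the line does not meet the circle.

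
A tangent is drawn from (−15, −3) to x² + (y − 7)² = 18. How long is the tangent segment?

√307

With centre O = (0, 7), |OP|² = 325 and r² = 18.
The tangent meets the radius at right angles, so tangent² = |PO|² − r² = 325 − 18 = 307.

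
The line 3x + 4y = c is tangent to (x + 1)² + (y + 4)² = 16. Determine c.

Tangency holds when the distance from the centre (−1, −4) to the line equals the radius 4:
|3·(−1) + 4·(−4) − c| / √25 = 4
|c − (−19)| = 4·5, so c = 1 or c = −39.

c = −39 or c = 1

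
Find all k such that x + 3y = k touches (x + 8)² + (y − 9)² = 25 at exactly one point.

Tangency holds when the distance from the centre (−8, 9) to the line equals the radius 5:
|1·(−8) + 3·9 − k| / √10 = 5
|k − (19)| = 5√10.

k = 19 ± 5√10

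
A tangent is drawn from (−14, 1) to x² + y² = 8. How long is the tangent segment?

The centre is (0, 0) and r = 2√2. The square of the distance from P to the centre is 196 + 1 = 197.
Power of the point: PT² = |PO|² − r² = 189, so PT = 3√21.

3√21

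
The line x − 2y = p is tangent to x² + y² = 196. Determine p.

The line touches the circle iff its distance from (0, 0) is 14:
|1·0 − 2·0 − p| / √5 = 14
|p| = 14√5.

p = ±14√5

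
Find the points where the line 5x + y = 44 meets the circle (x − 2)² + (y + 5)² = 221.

(7, 9) and (12, −16)

From the line, y = −5x + 44. Substituting:
26x² − 494x + 2184 = 0  ⟹  x² − 19x + 84 = 0
x = 12 or x = 7, giving (12, −16) and (7, 9).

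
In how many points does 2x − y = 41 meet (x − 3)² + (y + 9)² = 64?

0

Centre (3, −9), r² = 64. Distance² from centre to line = (−26)²/5 = 676/5.
Since d² > r², the line lies outside the circle.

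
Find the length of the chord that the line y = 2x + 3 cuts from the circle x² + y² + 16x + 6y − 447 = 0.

Express y = 2x + 3 and substitute into the circle:
5x² + 40x − 420 = 0  ⟹  x² + 8x − 84 = 0
x = 6 or x = −14, giving (6, 15) and (−14, −25).
Chord length = distance between (6, 15) and (−14, −25) = √2000 = 20√5.

20√5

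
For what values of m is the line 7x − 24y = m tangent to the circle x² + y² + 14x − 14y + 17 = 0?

m = −442 or m = 8

For a tangent, require d(centre, line) = r = 9.
|7·(−7) − 24·7 − m| / √625 = 9
|m − (−217)| = 9·25, so m = 8 or m = −442.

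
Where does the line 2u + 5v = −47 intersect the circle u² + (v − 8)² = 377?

(−16, −3) and (4, −11)

Substitute v = (−47 − 2u)/5:
29u² + 348u − 1856 = 0  ⟹  u² + 12u − 64 = 0
u = 4 or u = −16, giving (4, −11) and (−16, −3).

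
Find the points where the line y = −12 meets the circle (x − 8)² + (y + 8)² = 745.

(−19, −12) and (35, −12)

Substitute y = −12:
x² − 16x − 665 = 0
x = 35 or x = −19, giving (35, −12) and (−19, −12).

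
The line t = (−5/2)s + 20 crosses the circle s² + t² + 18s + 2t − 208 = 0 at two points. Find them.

Substitute t = (40 − 5s)/2:
29s² − 348s + 928 = 0  ⟹  s² − 12s + 32 = 0
s = 8 or s = 4, giving (8, 0) and (4, 10).

(4, 10) and (8, 0)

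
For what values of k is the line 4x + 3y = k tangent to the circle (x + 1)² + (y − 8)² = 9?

The line touches the circle iff its distance from (−1, 8) is 3:
|4·(−1) + 3·8 − k| / √25 = 3
|k − (20)| = 3·5, so k = 35 or k = 5.

k = 5 or k = 35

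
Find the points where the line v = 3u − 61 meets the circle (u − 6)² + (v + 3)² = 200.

(16, −13) and (20, −1)

Express v = 3u − 61 and substitute into the circle:
10u² − 360u + 3200 = 0  ⟹  u² − 36u + 320 = 0
u = 20 or u = 16, giving (20, −1) and (16, −13).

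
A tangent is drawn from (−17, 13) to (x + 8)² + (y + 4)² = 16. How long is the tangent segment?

√354

Centre (−8, −4), r² = 16. |PO|² = (−9)² + (17)² = 370.
By the tangent–radius right angle, tangent length = √(|PO|² − r²) = √354.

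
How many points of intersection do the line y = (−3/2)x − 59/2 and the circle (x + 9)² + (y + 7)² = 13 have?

0

Centre (−9, −7), r² = 13. Distance² from centre to line = (18)²/13 = 324/13.
Since d² > r², the line lies outside the circle.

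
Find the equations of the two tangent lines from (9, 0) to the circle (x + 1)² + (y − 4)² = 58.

Write the tangent as mx − y + (0 − m·(9)) = 0 and set its distance from the centre to √58:
[m·(−10) − (4)]² = 58(m² + 1)
21m² + 40m − 21 = 0, so m = −7/3 or m = 3/7.
Through (9, 0) these give 7x + 3y = 63 and 3x − 7y = 27.

7x + 3y = 63 and 3x − 7y = 27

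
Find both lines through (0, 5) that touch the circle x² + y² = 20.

x − 2y = −10 and x + 2y = 10

Let a tangent through (0, 5) have slope m. Its distance from (0, 0) must equal 2√5:
(0m − (−5))² = 20(m² + 1)
4m² − 1 = 0, so m = 1/2 or m = −1/2.
With m = 1/2: x − 2y = −10. With m = −1/2: x + 2y = 10.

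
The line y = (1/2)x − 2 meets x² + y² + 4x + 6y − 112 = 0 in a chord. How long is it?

10√5

Centre (−2, −3), r² = 125. Perpendicular distance d from centre to line = |0| / √5 = 0/√5.
Chord = 2√(r² − d²) = 2·√(125) = 10√5.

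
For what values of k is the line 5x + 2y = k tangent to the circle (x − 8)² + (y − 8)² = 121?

The line touches the circle iff its distance from (8, 8) is 11:
|5·8 + 2·8 − k| / √29 = 11
|k − (56)| = 11√29.

k = 56 ± 11√29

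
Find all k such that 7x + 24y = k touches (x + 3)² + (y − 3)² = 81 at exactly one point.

The line touches the circle iff its distance from (−3, 3) is 9:
|7·(−3) + 24·3 − k| / √625 = 9
|k − (51)| = 9·25, so k = 276 or k = −174.

k = −174 or k = 276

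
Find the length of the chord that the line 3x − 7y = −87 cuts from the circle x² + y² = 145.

√58

Express y = (87 + 3x)/7 and substitute into the circle:
58x² + 522x + 464 = 0  ⟹  x² + 9x + 8 = 0
x = −1 or x = −8, giving (−1, 12) and (−8, 9).
|(−1, 12) − (−8, 9)| = √((7)² + (3)²) = √58.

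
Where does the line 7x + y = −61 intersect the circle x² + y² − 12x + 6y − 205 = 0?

Express y = −7x − 61 and substitute into the circle:
50x² + 800x + 3150 = 0  ⟹  x² + 16x + 63 = 0
x = −7 or x = −9, giving (−7, −12) and (−9, 2).

(−9, 2) and (−7, −12)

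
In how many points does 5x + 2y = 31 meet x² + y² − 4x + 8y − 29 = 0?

Substituting the line into the circle gives 29x² − 406x + 1341 = 0.
Δ = 164836 − 155556 = 9280.
Two real roots: the line is a secant.

2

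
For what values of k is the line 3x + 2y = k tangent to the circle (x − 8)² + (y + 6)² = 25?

Tangency holds when the distance from the centre (8, −6) to the line equals the radius 5:
|3·8 + 2·(−6) − k| / √13 = 5
|k − (12)| = 5√13.

k = 12 ± 5√13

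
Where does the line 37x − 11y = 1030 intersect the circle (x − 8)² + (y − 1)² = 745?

From the line, y = (−1030 + 37x)/11. Substituting:
1490x² − 78970x + 1001280 = 0  ⟹  x² − 53x + 672 = 0
x = 32 or x = 21, giving (32, 14) and (21, −23).

(21, −23) and (32, 14)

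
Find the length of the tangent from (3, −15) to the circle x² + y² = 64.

The centre is (0, 0) and r = 8. The square of the distance from P to the centre is 9 + 225 = 234.
Power of the point: PT² = |PO|² − r² = 170, so PT = √170.

√170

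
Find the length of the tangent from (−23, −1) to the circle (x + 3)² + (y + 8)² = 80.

The centre is (−3, −8) and r = 4√5. The square of the distance from P to the centre is 400 + 49 = 449.
By the tangent–radius right angle, tangent length = √(|PO|² − r²) = √369 = 3√41.

3√41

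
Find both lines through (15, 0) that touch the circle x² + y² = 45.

Write the tangent as mx − y + (0 − m·(15)) = 0 and set its distance from the centre to 3√5:
[m·(−15) − (0)]² = 45(m² + 1)
4m² − 1 = 0, so m = −1/2 or m = 1/2.
With m = −1/2: x + 2y = 15. With m = 1/2: x − 2y = 15.

x + 2y = 15 and x − 2y = 15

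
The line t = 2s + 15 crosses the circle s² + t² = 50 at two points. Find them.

(−7, 1) and (−5, 5)

From the line, t = 2s + 15. Substituting:
5s² + 60s + 175 = 0  ⟹  s² + 12s + 35 = 0
s = −5 or s = −7, giving (−5, 5) and (−7, 1).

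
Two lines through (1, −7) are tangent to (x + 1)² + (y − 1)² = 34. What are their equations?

5x − 3y = 26 and 3x + 5y = −32

Write the tangent as mx − y + (−7 − m·(1)) = 0 and set its distance from the centre to √34:
[m·(−2) − (8)]² = 34(m² + 1)
15m² − 16m − 15 = 0, so m = 5/3 or m = −3/5.
Through (1, −7) these give 5x − 3y = 26 and 3x + 5y = −32.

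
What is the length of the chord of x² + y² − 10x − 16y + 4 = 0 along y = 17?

4

The distance from (5, 8) to the line is 9, and r² = 85.
Chord = 2√(r² − d²) = 2·√(4) = 4.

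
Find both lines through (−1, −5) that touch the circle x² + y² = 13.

2x − 3y = 13 and 3x + 2y = −13

Let a tangent through (−1, −5) have slope m. Its distance from (0, 0) must equal √13:
[m·(1) − (5)]² = 13(m² + 1)
6m² + 5m − 6 = 0, so m = 2/3 or m = −3/2.
Through (−1, −5) these give 2x − 3y = 13 and 3x + 2y = −13.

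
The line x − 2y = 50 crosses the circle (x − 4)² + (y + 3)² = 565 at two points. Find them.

(−2, −26) and (26, −12)

From the line, y = (−50 + x)/2. Substituting:
5x² − 120x − 260 = 0  ⟹  x² − 24x − 52 = 0
x = 26 or x = −2, giving (26, −12) and (−2, −26).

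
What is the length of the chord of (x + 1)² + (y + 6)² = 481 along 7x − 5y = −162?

Express y = (162 + 7x)/5 and substitute into the circle:
74x² + 2738x + 24864 = 0  ⟹  x² + 37x + 336 = 0
x = −16 or x = −21, giving (−16, 10) and (−21, 3).
|(−16, 10) − (−21, 3)| = √((5)² + (7)²) = √74.

√74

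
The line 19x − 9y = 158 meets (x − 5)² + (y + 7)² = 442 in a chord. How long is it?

2√442

Express y = (−158 + 19x)/9 and substitute into the circle:
442x² − 4420x − 24752 = 0  ⟹  x² − 10x − 56 = 0
x = 14 or x = −4, giving (14, 12) and (−4, −26).
Chord length = distance between (14, 12) and (−4, −26) = √1768 = 2√442.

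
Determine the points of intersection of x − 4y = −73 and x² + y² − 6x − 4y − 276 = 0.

(−5, 17) and (3, 19)

From the line, y = (73 + x)/4. Substituting:
17x² + 34x − 255 = 0  ⟹  x² + 2x − 15 = 0
x = 3 or x = −5, giving (3, 19) and (−5, 17).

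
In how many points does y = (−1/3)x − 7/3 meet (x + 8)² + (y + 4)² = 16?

0

Centre (−8, −4), r² = 16. Distance² from centre to line = (−13)²/10 = 169/10.
Since d² > r², the line lies outside the circle.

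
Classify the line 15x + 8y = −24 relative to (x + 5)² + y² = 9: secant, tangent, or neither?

Substituting the line into the circle gives 289x² + 1360x + 1600 = 0.
Δ = 1849600 − 1849600 = 0.
A repeated root: the line is tangent.

tangent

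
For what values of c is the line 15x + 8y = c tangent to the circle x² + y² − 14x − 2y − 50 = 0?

The line touches the circle iff its distance from (7, 1) is 10:
|15·7 + 8·1 − c| / √289 = 10
|c − (113)| = 10·17, so c = 283 or c = −57.

c = −57 or c = 283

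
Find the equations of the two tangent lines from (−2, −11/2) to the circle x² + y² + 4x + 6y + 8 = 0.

x − 2y = 9 and x + 2y = −13

Let a tangent through (−2, −11/2) have slope m. Its distance from (−2, −3) must equal √5:
[m·(0) − (5/2)]² = 5(m² + 1)
4m² − 1 = 0, so m = 1/2 or m = −1/2.
Through (−2, −11/2) these give x − 2y = 9 and x + 2y = −13.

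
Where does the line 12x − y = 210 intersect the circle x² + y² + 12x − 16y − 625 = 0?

From the line, y = 12x − 210. Substituting:
145x² − 5220x + 46835 = 0  ⟹  x² − 36x + 323 = 0
x = 19 or x = 17, giving (19, 18) and (17, −6).

(17, −6) and (19, 18)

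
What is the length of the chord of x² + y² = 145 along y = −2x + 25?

Express y = −2x + 25 and substitute into the circle:
5x² − 100x + 480 = 0  ⟹  x² − 20x + 96 = 0
x = 12 or x = 8, giving (12, 1) and (8, 9).
Chord length = distance between (12, 1) and (8, 9) = √80 = 4√5.

4√5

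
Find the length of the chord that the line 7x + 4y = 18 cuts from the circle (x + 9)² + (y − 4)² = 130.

2√65

Centre (−9, 4), r² = 130. Perpendicular distance d from centre to line = |−65| / √65 = 65/√65.
Half the chord is √(r² − d²) = √(65), so the full chord is 2√65.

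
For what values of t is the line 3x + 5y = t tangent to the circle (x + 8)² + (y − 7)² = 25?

The line touches the circle iff its distance from (−8, 7) is 5:
|3·(−8) + 5·7 − t| / √34 = 5
|t − (11)| = 5√34.

t = 11 ± 5√34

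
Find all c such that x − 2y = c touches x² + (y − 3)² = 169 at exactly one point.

For a tangent, require d(centre, line) = r = 13.
|1·0 − 2·3 − c| / √5 = 13
|c − (−6)| = 13√5.

c = −6 ± 13√5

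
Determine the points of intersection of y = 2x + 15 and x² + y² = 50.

From the line, y = 2x + 15. Substituting:
5x² + 60x + 175 = 0  ⟹  x² + 12x + 35 = 0
x = −5 or x = −7, giving (−5, 5) and (−7, 1).

(−7, 1) and (−5, 5)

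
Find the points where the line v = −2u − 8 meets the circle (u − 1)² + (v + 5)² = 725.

(−13, 18) and (11, −30)

Substitute v = −2u − 8:
5u² + 10u − 715 = 0  ⟹  u² + 2u − 143 = 0
u = 11 or u = −13, giving (11, −30) and (−13, 18).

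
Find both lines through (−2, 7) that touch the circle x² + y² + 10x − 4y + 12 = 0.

A line y − (7) = m(x − (−2)) is tangent when its distance from (−5, 2) is √17:
(−3m − (−5))² = 17(m² + 1)
4m² + 15m − 4 = 0, so m = 1/4 or m = −4.
Through (−2, 7) these give x − 4y = −30 and 4x + y = −1.

x − 4y = −30 and 4x + y = −1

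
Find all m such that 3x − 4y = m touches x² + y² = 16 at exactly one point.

m = −20 or m = 20

Tangency holds when the distance from the centre (0, 0) to the line equals the radius 4:
|3·0 − 4·0 − m| / √25 = 4
|m| = 4·5, so m = 20 or m = −20.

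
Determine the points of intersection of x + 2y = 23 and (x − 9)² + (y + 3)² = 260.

From the line, y = (23 − x)/2. Substituting:
5x² − 130x + 125 = 0  ⟹  x² − 26x + 25 = 0
x = 25 or x = 1, giving (25, −1) and (1, 11).

(1, 11) and (25, −1)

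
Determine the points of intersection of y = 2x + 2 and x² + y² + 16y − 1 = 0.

(−7, −12) and (−1, 0)

Express y = 2x + 2 and substitute into the circle:
5x² + 40x + 35 = 0  ⟹  x² + 8x + 7 = 0
x = −1 or x = −7, giving (−1, 0) and (−7, −12).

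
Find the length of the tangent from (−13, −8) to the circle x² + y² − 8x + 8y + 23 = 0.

With centre O = (4, −4), |OP|² = 305 and r² = 9.
The tangent meets the radius at right angles, so tangent² = |PO|² − r² = 305 − 9 = 296.

2√74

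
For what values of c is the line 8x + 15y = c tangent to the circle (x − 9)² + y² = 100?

The line touches the circle iff its distance from (9, 0) is 10:
|8·9 + 15·0 − c| / √289 = 10
|c − (72)| = 10·17, so c = 242 or c = −98.

c = −98 or c = 242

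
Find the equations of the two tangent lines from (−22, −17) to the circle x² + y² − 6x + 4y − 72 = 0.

2x − 9y = 109 and 7x − 6y = −52

A line y − (−17) = m(x − (−22)) is tangent when its distance from (3, −2) is √85:
(25m − (15))² = 85(m² + 1)
54m² − 75m + 14 = 0, so m = 2/9 or m = 7/6.
Through (−22, −17) these give 2x − 9y = 109 and 7x − 6y = −52.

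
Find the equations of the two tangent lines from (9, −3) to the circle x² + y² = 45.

Let a tangent through (9, −3) have slope m. Its distance from (0, 0) must equal 3√5:
(−9m − (3))² = 45(m² + 1)
2m² + 3m − 2 = 0, so m = 1/2 or m = −2.
With m = 1/2: x − 2y = 15. With m = −2: 2x + y = 15.

x − 2y = 15 and 2x + y = 15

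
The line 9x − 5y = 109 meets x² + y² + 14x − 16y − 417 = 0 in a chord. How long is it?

Substitute y = (−109 + 9x)/5:
106x² − 2332x + 10176 = 0  ⟹  x² − 22x + 96 = 0
x = 16 or x = 6, giving (16, 7) and (6, −11).
|(16, 7) − (6, −11)| = √((10)² + (18)²) = 2√106.

2√106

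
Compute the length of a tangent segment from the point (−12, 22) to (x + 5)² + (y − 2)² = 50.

Centre (−5, 2), r² = 50. |PO|² = (−7)² + (20)² = 449.
The tangent meets the radius at right angles, so tangent² = |PO|² − r² = 449 − 50 = 399.

√399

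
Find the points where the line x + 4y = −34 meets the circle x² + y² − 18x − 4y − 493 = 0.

(−14, −5) and (26, −15)

From the line, y = (−34 − x)/4. Substituting:
17x² − 204x − 6188 = 0  ⟹  x² − 12x − 364 = 0
x = 26 or x = −14, giving (26, −15) and (−14, −5).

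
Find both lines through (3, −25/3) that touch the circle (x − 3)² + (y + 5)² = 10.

x + 3y = −22 and x − 3y = 28

A line y − (−25/3) = m(x − (3)) is tangent when its distance from (3, −5) is √10:
[m·(0) − (10/3)]² = 10(m² + 1)
9m² − 1 = 0, so m = −1/3 or m = 1/3.
With m = −1/3: x + 3y = −22. With m = 1/3: x − 3y = 28.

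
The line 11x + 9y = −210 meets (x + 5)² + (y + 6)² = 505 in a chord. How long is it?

3√202

From the line, y = (−210 − 11x)/9. Substituting:
202x² + 4242x − 14544 = 0  ⟹  x² + 21x − 72 = 0
x = 3 or x = −24, giving (3, −27) and (−24, 6).
Chord length = distance between (3, −27) and (−24, 6) = √1818 = 3√202.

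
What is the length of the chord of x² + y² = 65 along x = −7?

8

Centre (0, 0), r² = 65. Perpendicular distance d from centre to line = |7| / √1 = 7.
Half the chord is √(r² − d²) = √(16), so the full chord is 8.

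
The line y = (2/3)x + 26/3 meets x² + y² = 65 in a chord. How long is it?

2√13

The distance from (0, 0) to the line is 26/√13, and r² = 65.
Half the chord is √(r² − d²) = √(13), so the full chord is 2√13.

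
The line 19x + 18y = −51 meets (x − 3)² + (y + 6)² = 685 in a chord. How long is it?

The distance from (3, −6) to the line is 0/√685, and r² = 685.
Half the chord is √(r² − d²) = √(685), so the full chord is 2√685.

2√685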